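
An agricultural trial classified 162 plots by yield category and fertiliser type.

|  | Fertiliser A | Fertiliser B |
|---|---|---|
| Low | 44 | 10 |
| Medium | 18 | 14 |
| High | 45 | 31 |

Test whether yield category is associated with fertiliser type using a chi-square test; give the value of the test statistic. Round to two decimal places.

8.69

Row totals: 54, 32, 76. Column totals: 107, 55. Grand total N = 162.
Expected counts (row total × column total / N):
  Low, Fertiliser A: 54×107/162 = 35.667
  Low, Fertiliser B: 54×55/162 = 18.333
  Medium, Fertiliser A: 32×107/162 = 21.136
  Medium, Fertiliser B: 32×55/162 = 10.864
  High, Fertiliser A: 76×107/162 = 50.198
  High, Fertiliser B: 76×55/162 = 25.802
Contributions (O − E)²/E:
  (44 − 35.667)²/35.667 = 1.9469
  (10 − 18.333)²/18.333 = 3.7876
  (18 − 21.136)²/21.136 = 0.4653
  (14 − 10.864)²/10.864 = 0.9052
  (45 − 50.198)²/50.198 = 0.5383
  (31 − 25.802)²/25.802 = 1.0472
χ² = 1.9469 + 3.7876 + 0.4653 + 0.9052 + 0.5383 + 1.0472 = 8.69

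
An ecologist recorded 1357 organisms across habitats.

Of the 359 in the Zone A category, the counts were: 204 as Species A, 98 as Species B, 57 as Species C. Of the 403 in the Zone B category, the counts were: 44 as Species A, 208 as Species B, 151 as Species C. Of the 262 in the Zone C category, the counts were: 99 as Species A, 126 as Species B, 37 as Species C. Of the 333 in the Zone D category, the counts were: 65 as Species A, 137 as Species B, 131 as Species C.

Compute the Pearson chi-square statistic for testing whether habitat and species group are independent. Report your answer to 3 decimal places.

Row totals: 359, 403, 262, 333. Column totals: 412, 569, 376. Grand total N = 1357.
Expected counts (row total × column total / N):
  Zone A, Species A: 359×412/1357 = 108.9963
  Zone A, Species B: 359×569/1357 = 150.5313
  Zone A, Species C: 359×376/1357 = 99.4724
  Zone B, Species A: 403×412/1357 = 122.3552
  Zone B, Species B: 403×569/1357 = 168.9808
  Zone B, Species C: 403×376/1357 = 111.6640
  Zone C, Species A: 262×412/1357 = 79.5461
  Zone C, Species B: 262×569/1357 = 109.8585
  Zone C, Species C: 262×376/1357 = 72.5954
  Zone D, Species A: 333×412/1357 = 101.1024
  Zone D, Species B: 333×569/1357 = 139.6293
  Zone D, Species C: 333×376/1357 = 92.2682
Contributions (O − E)²/E:
  (204 − 108.9963)²/108.9963 = 82.8074
  (98 − 150.5313)²/150.5313 = 18.3320
  (57 − 99.4724)²/99.4724 = 18.1347
  (44 − 122.3552)²/122.3552 = 50.1780
  (208 − 168.9808)²/168.9808 = 9.0099
  (151 − 111.6640)²/111.6640 = 13.8569
  (99 − 79.5461)²/79.5461 = 4.7577
  (126 − 109.8585)²/109.8585 = 2.3717
  (37 − 72.5954)²/72.5954 = 17.4533
  (65 − 101.1024)²/101.1024 = 12.8917
  (137 − 139.6293)²/139.6293 = 0.0495
  (131 − 92.2682)²/92.2682 = 16.2586
χ² = 82.8074 + 18.3320 + 18.1347 + 50.1780 + 9.0099 + 13.8569 + 4.7577 + 2.3717 + 17.4533 + 12.8917 + 0.0495 + 16.2586 = 246.101

246.101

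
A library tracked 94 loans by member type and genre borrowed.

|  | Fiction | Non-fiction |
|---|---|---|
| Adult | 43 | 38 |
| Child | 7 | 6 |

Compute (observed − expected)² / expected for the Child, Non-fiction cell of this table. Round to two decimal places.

Row total (Child) = 13; column total (Non-fiction) = 44; N = 94.
Expected count E = 13 × 44 / 94 = 6.085.
Contribution = (O − E)²/E = (6 − 6.085)² / 6.085 = 0.00.

0.00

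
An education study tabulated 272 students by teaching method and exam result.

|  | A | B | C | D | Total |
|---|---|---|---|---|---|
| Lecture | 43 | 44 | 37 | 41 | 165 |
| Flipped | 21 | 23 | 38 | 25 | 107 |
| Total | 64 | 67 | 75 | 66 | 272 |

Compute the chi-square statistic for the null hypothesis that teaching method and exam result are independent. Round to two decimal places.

Grand total N = 272.
Expected counts (row total × column total / N):
  Lecture, A: 165×64/272 = 38.824
  Lecture, B: 165×67/272 = 40.643
  Lecture, C: 165×75/272 = 45.496
  Lecture, D: 165×66/272 = 40.037
  Flipped, A: 107×64/272 = 25.176
  Flipped, B: 107×67/272 = 26.357
  Flipped, C: 107×75/272 = 29.504
  Flipped, D: 107×66/272 = 25.963
Contributions (O − E)²/E:
  (43 − 38.824)²/38.824 = 0.4492
  (44 − 40.643)²/40.643 = 0.2773
  (37 − 45.496)²/45.496 = 1.5866
  (41 − 40.037)²/40.037 = 0.0232
  (21 − 25.176)²/25.176 = 0.6927
  (23 − 26.357)²/26.357 = 0.4276
  (38 − 29.504)²/29.504 = 2.4465
  (25 − 25.963)²/25.963 = 0.0357
χ² = 0.4492 + 0.2773 + 1.5866 + 0.0232 + 0.6927 + 0.4276 + 2.4465 + 0.0357 = 5.94

5.94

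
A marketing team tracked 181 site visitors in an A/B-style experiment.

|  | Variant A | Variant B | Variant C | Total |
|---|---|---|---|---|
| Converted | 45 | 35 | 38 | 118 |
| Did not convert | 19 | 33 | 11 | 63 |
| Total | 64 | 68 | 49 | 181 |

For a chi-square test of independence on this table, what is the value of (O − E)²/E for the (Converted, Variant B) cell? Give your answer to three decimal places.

Row total (Converted) = 118; column total (Variant B) = 68; N = 181.
Expected count E = 118 × 68 / 181 = 44.3315.
Contribution = (O − E)²/E = (35 − 44.3315)² / 44.3315 = 1.964.

1.964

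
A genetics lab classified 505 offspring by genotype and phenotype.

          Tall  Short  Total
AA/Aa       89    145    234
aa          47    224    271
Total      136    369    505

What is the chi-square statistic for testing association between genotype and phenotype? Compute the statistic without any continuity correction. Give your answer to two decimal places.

27.32

Grand total N = 505.
Expected counts (row total × column total / N):
  AA/Aa, Tall: 234×136/505 = 63.018
  AA/Aa, Short: 234×369/505 = 170.982
  aa, Tall: 271×136/505 = 72.982
  aa, Short: 271×369/505 = 198.018
Contributions (O − E)²/E:
  (89 − 63.018)²/63.018 = 10.7122
  (145 − 170.982)²/170.982 = 3.9482
  (47 − 72.982)²/72.982 = 9.2497
  (224 − 198.018)²/198.018 = 3.4091
χ² = 10.7122 + 3.9482 + 9.2497 + 3.4091 = 27.32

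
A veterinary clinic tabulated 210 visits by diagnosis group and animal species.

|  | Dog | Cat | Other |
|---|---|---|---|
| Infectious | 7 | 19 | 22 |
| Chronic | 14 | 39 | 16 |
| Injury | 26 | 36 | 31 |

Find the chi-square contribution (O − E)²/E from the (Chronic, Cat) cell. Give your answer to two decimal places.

2.13

Row total (Chronic) = 69; column total (Cat) = 94; N = 210.
Expected count E = 69 × 94 / 210 = 30.886.
Contribution = (O − E)²/E = (39 − 30.886)² / 30.886 = 2.13.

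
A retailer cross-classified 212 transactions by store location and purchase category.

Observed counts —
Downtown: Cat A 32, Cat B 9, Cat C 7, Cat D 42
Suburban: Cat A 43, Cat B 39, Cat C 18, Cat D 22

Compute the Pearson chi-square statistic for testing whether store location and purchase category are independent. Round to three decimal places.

Row totals: 90, 122. Column totals: 75, 48, 25, 64. Grand total N = 212.
Expected counts (row total × column total / N):
  Downtown, Cat A: 90×75/212 = 31.8396
  Downtown, Cat B: 90×48/212 = 20.3774
  Downtown, Cat C: 90×25/212 = 10.6132
  Downtown, Cat D: 90×64/212 = 27.1698
  Suburban, Cat A: 122×75/212 = 43.1604
  Suburban, Cat B: 122×48/212 = 27.6226
  Suburban, Cat C: 122×25/212 = 14.3868
  Suburban, Cat D: 122×64/212 = 36.8302
Contributions (O − E)²/E:
  (32 − 31.8396)²/31.8396 = 0.0008
  (9 − 20.3774)²/20.3774 = 6.3524
  (7 − 10.6132)²/10.6132 = 1.2301
  (42 − 27.1698)²/27.1698 = 8.0948
  (43 − 43.1604)²/43.1604 = 0.0006
  (39 − 27.6226)²/27.6226 = 4.6862
  (18 − 14.3868)²/14.3868 = 0.9074
  (22 − 36.8302)²/36.8302 = 5.9716
χ² = 0.0008 + 6.3524 + 1.2301 + 8.0948 + 0.0006 + 4.6862 + 0.9074 + 5.9716 = 27.244

27.244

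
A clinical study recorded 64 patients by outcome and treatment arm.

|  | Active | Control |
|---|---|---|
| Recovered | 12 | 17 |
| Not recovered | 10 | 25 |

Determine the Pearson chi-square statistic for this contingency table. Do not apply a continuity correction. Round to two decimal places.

1.15

Row totals: 29, 35. Column totals: 22, 42. Grand total N = 64.
Expected counts (row total × column total / N):
  Recovered, Active: 29×22/64 = 9.969
  Recovered, Control: 29×42/64 = 19.031
  Not recovered, Active: 35×22/64 = 12.031
  Not recovered, Control: 35×42/64 = 22.969
Contributions (O − E)²/E:
  (12 − 9.969)²/9.969 = 0.4138
  (17 − 19.031)²/19.031 = 0.2167
  (10 − 12.031)²/12.031 = 0.3429
  (25 − 22.969)²/22.969 = 0.1796
χ² = 0.4138 + 0.2167 + 0.3429 + 0.1796 = 1.15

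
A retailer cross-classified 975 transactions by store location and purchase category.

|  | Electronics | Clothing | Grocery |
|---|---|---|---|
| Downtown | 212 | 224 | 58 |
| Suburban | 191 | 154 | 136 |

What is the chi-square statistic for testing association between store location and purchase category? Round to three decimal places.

Row totals: 494, 481. Column totals: 403, 378, 194. Grand total N = 975.
Expected counts (row total × column total / N):
  Downtown, Electronics: 494×403/975 = 204.1867
  Downtown, Clothing: 494×378/975 = 191.5200
  Downtown, Grocery: 494×194/975 = 98.2933
  Suburban, Electronics: 481×403/975 = 198.8133
  Suburban, Clothing: 481×378/975 = 186.4800
  Suburban, Grocery: 481×194/975 = 95.7067
Contributions (O − E)²/E:
  (212 − 204.1867)²/204.1867 = 0.2990
  (224 − 191.5200)²/191.5200 = 5.5083
  (58 − 98.2933)²/98.2933 = 16.5174
  (191 − 198.8133)²/198.8133 = 0.3071
  (154 − 186.4800)²/186.4800 = 5.6572
  (136 − 95.7067)²/95.7067 = 16.9638
χ² = 0.2990 + 5.5083 + 16.5174 + 0.3071 + 5.6572 + 16.9638 = 45.253

45.253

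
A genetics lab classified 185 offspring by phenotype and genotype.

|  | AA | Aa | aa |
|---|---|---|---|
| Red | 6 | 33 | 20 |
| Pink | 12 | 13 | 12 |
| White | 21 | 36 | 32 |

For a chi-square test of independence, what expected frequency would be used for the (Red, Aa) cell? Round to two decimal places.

Row total (Red) = 59; column total (Aa) = 82; grand total N = 185.
Expected count = (row total × column total) / N = 59 × 82 / 185 = 26.15.

26.15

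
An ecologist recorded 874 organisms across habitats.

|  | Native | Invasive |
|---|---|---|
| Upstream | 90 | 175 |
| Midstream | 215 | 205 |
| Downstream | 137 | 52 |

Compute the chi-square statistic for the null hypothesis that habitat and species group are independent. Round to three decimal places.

Row totals: 265, 420, 189. Column totals: 442, 432. Grand total N = 874.
Expected counts (row total × column total / N):
  Upstream, Native: 265×442/874 = 134.0160
  Upstream, Invasive: 265×432/874 = 130.9840
  Midstream, Native: 420×442/874 = 212.4027
  Midstream, Invasive: 420×432/874 = 207.5973
  Downstream, Native: 189×442/874 = 95.5812
  Downstream, Invasive: 189×432/874 = 93.4188
Contributions (O − E)²/E:
  (90 − 134.0160)²/134.0160 = 14.4565
  (175 − 130.9840)²/130.9840 = 14.7912
  (215 − 212.4027)²/212.4027 = 0.0318
  (205 − 207.5973)²/207.5973 = 0.0325
  (137 − 95.5812)²/95.5812 = 17.9483
  (52 − 93.4188)²/93.4188 = 18.3637
χ² = 14.4565 + 14.7912 + 0.0318 + 0.0325 + 17.9483 + 18.3637 = 65.624

65.624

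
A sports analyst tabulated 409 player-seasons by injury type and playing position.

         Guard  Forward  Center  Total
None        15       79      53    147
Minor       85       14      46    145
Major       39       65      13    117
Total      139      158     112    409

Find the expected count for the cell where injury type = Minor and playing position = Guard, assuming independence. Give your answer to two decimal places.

Row total (Minor) = 145; column total (Guard) = 139; grand total N = 409.
Expected count = (row total × column total) / N = 145 × 139 / 409 = 49.28.

49.28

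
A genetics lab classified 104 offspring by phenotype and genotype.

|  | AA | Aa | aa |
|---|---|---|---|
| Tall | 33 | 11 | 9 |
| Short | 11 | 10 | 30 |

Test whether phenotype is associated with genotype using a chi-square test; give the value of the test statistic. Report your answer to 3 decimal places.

22.325

Row totals: 53, 51. Column totals: 44, 21, 39. Grand total N = 104.
Expected counts (row total × column total / N):
  Tall, AA: 53×44/104 = 22.4231
  Tall, Aa: 53×21/104 = 10.7019
  Tall, aa: 53×39/104 = 19.8750
  Short, AA: 51×44/104 = 21.5769
  Short, Aa: 51×21/104 = 10.2981
  Short, aa: 51×39/104 = 19.1250
Contributions (O − E)²/E:
  (33 − 22.4231)²/22.4231 = 4.9891
  (11 − 10.7019)²/10.7019 = 0.0083
  (9 − 19.8750)²/19.8750 = 5.9505
  (11 − 21.5769)²/21.5769 = 5.1847
  (10 − 10.2981)²/10.2981 = 0.0086
  (30 − 19.1250)²/19.1250 = 6.1838
χ² = 4.9891 + 0.0083 + 5.9505 + 5.1847 + 0.0086 + 6.1838 = 22.325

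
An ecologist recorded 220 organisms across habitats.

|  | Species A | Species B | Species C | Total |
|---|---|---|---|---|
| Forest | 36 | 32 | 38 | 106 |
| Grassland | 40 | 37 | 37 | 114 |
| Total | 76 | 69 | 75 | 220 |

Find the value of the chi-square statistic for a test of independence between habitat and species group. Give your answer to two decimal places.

0.30

Grand total N = 220.
Expected counts (row total × column total / N):
  Forest, Species A: 106×76/220 = 36.618
  Forest, Species B: 106×69/220 = 33.245
  Forest, Species C: 106×75/220 = 36.136
  Grassland, Species A: 114×76/220 = 39.382
  Grassland, Species B: 114×69/220 = 35.755
  Grassland, Species C: 114×75/220 = 38.864
Contributions (O − E)²/E:
  (36 − 36.618)²/36.618 = 0.0104
  (32 − 33.245)²/33.245 = 0.0466
  (38 − 36.136)²/36.136 = 0.0962
  (40 − 39.382)²/39.382 = 0.0097
  (37 − 35.755)²/35.755 = 0.0434
  (37 − 38.864)²/38.864 = 0.0894
χ² = 0.0104 + 0.0466 + 0.0962 + 0.0097 + 0.0434 + 0.0894 = 0.30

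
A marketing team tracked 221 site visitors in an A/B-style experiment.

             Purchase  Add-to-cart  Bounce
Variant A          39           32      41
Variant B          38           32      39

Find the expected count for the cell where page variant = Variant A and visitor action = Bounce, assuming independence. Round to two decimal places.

Row total (Variant A) = 112; column total (Bounce) = 80; grand total N = 221.
Expected count = (row total × column total) / N = 112 × 80 / 221 = 40.54.

40.54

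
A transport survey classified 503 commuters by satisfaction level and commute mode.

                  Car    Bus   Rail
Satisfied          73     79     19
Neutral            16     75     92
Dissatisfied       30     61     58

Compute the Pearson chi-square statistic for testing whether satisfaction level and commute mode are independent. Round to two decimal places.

Row totals: 171, 183, 149. Column totals: 119, 215, 169. Grand total N = 503.
Expected counts (row total × column total / N):
  Satisfied, Car: 171×119/503 = 40.455
  Satisfied, Bus: 171×215/503 = 73.091
  Satisfied, Rail: 171×169/503 = 57.453
  Neutral, Car: 183×119/503 = 43.294
  Neutral, Bus: 183×215/503 = 78.221
  Neutral, Rail: 183×169/503 = 61.485
  Dissatisfied, Car: 149×119/503 = 35.250
  Dissatisfied, Bus: 149×215/503 = 63.688
  Dissatisfied, Rail: 149×169/503 = 50.062
Contributions (O − E)²/E:
  (73 − 40.455)²/40.455 = 26.1816
  (79 − 73.091)²/73.091 = 0.4777
  (19 − 57.453)²/57.453 = 25.7364
  (16 − 43.294)²/43.294 = 17.2071
  (75 − 78.221)²/78.221 = 0.1326
  (92 − 61.485)²/61.485 = 15.1446
  (30 − 35.250)²/35.250 = 0.7819
  (61 − 63.688)²/63.688 = 0.1134
  (58 − 50.062)²/50.062 = 1.2587
χ² = 26.1816 + 0.4777 + 25.7364 + 17.2071 + 0.1326 + 15.1446 + 0.7819 + 0.1134 + 1.2587 = 87.03

87.03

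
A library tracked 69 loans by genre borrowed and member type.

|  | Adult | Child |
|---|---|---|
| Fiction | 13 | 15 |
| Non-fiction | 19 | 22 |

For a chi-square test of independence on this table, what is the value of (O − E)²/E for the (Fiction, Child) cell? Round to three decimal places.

Row total (Fiction) = 28; column total (Child) = 37; N = 69.
Expected count E = 28 × 37 / 69 = 15.0145.
Contribution = (O − E)²/E = (15 − 15.0145)² / 15.0145 = 0.000.

0.000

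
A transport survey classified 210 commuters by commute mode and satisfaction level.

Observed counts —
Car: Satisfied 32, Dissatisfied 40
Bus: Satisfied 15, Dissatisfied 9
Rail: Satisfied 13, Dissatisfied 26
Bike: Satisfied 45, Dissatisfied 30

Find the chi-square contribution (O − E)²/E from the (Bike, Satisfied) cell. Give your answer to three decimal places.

1.500

Row total (Bike) = 75; column total (Satisfied) = 105; N = 210.
Expected count E = 75 × 105 / 210 = 37.5000.
Contribution = (O − E)²/E = (45 − 37.5000)² / 37.5000 = 1.500.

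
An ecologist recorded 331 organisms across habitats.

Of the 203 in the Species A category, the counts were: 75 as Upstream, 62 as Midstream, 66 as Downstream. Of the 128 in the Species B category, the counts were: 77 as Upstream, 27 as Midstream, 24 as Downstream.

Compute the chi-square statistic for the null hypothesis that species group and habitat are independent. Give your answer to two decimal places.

Row totals: 203, 128. Column totals: 152, 89, 90. Grand total N = 331.
Expected counts (row total × column total / N):
  Species A, Upstream: 203×152/331 = 93.221
  Species A, Midstream: 203×89/331 = 54.583
  Species A, Downstream: 203×90/331 = 55.196
  Species B, Upstream: 128×152/331 = 58.779
  Species B, Midstream: 128×89/331 = 34.417
  Species B, Downstream: 128×90/331 = 34.804
Contributions (O − E)²/E:
  (75 − 93.221)²/93.221 = 3.5615
  (62 − 54.583)²/54.583 = 1.0079
  (66 − 55.196)²/55.196 = 2.1148
  (77 − 58.779)²/58.779 = 5.6484
  (27 − 34.417)²/34.417 = 1.5984
  (24 − 34.804)²/34.804 = 3.3538
χ² = 3.5615 + 1.0079 + 2.1148 + 5.6484 + 1.5984 + 3.3538 = 17.28

17.28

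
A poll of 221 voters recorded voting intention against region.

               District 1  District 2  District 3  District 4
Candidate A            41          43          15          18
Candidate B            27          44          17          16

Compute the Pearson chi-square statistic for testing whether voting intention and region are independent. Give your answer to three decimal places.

2.380

Row totals: 117, 104. Column totals: 68, 87, 32, 34. Grand total N = 221.
Expected counts (row total × column total / N):
  Candidate A, District 1: 117×68/221 = 36.0000
  Candidate A, District 2: 117×87/221 = 46.0588
  Candidate A, District 3: 117×32/221 = 16.9412
  Candidate A, District 4: 117×34/221 = 18.0000
  Candidate B, District 1: 104×68/221 = 32.0000
  Candidate B, District 2: 104×87/221 = 40.9412
  Candidate B, District 3: 104×32/221 = 15.0588
  Candidate B, District 4: 104×34/221 = 16.0000
Contributions (O − E)²/E:
  (41 − 36.0000)²/36.0000 = 0.6944
  (43 − 46.0588)²/46.0588 = 0.2031
  (15 − 16.9412)²/16.9412 = 0.2224
  (18 − 18.0000)²/18.0000 = 0.0000
  (27 − 32.0000)²/32.0000 = 0.7813
  (44 − 40.9412)²/40.9412 = 0.2285
  (17 − 15.0588)²/15.0588 = 0.2502
  (16 − 16.0000)²/16.0000 = 0.0000
χ² = 0.6944 + 0.2031 + 0.2224 + 0.0000 + 0.7813 + 0.2285 + 0.2502 + 0.0000 = 2.380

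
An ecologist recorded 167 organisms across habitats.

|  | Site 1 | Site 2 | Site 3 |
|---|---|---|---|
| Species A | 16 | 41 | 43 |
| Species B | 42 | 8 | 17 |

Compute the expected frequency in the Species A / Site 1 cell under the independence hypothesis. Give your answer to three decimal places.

Row total (Species A) = 100; column total (Site 1) = 58; grand total N = 167.
Expected count = (row total × column total) / N = 100 × 58 / 167 = 34.731.

34.731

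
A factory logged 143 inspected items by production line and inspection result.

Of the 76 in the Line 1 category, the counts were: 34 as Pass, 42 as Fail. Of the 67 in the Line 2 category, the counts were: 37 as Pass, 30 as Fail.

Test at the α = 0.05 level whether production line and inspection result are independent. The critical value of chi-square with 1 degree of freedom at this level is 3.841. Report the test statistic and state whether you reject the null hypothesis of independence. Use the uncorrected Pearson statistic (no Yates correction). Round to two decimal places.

1.57; fail to reject H₀

Row totals: 76, 67. Column totals: 71, 72. Grand total N = 143.
Expected counts (row total × column total / N):
  Line 1, Pass: 76×71/143 = 37.734
  Line 1, Fail: 76×72/143 = 38.266
  Line 2, Pass: 67×71/143 = 33.266
  Line 2, Fail: 67×72/143 = 33.734
Contributions (O − E)²/E:
  (34 − 37.734)²/37.734 = 0.3695
  (42 − 38.266)²/38.266 = 0.3644
  (37 − 33.266)²/33.266 = 0.4191
  (30 − 33.734)²/33.734 = 0.4133
χ² = 0.3695 + 0.3644 + 0.4191 + 0.4133 = 1.57
df = (2−1)(2−1) = 1. Since 1.57 < 3.841, fail to reject the null hypothesis of independence at α = 0.05.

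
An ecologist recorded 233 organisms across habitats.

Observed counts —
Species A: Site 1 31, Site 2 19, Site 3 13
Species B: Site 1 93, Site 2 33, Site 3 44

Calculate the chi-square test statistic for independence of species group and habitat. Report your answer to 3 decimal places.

Row totals: 63, 170. Column totals: 124, 52, 57. Grand total N = 233.
Expected counts (row total × column total / N):
  Species A, Site 1: 63×124/233 = 33.5279
  Species A, Site 2: 63×52/233 = 14.0601
  Species A, Site 3: 63×57/233 = 15.4120
  Species B, Site 1: 170×124/233 = 90.4721
  Species B, Site 2: 170×52/233 = 37.9399
  Species B, Site 3: 170×57/233 = 41.5880
Contributions (O − E)²/E:
  (31 − 33.5279)²/33.5279 = 0.1906
  (19 − 14.0601)²/14.0601 = 1.7356
  (13 − 15.4120)²/15.4120 = 0.3775
  (93 − 90.4721)²/90.4721 = 0.0706
  (33 − 37.9399)²/37.9399 = 0.6432
  (44 − 41.5880)²/41.5880 = 0.1399
χ² = 0.1906 + 1.7356 + 0.3775 + 0.0706 + 0.6432 + 0.1399 = 3.157

3.157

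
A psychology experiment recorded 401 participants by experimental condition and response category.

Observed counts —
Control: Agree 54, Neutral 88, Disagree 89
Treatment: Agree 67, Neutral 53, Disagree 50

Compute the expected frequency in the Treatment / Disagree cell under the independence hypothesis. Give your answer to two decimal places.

Row total (Treatment) = 170; column total (Disagree) = 139; grand total N = 401.
Expected count = (row total × column total) / N = 170 × 139 / 401 = 58.93.

58.93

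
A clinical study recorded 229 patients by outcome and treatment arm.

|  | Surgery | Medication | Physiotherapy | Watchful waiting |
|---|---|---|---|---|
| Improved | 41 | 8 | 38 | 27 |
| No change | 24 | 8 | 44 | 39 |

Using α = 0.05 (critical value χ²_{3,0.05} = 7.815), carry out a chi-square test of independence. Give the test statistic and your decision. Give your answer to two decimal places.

Row totals: 114, 115. Column totals: 65, 16, 82, 66. Grand total N = 229.
Expected counts (row total × column total / N):
  Improved, Surgery: 114×65/229 = 32.358
  Improved, Medication: 114×16/229 = 7.965
  Improved, Physiotherapy: 114×82/229 = 40.821
  Improved, Watchful waiting: 114×66/229 = 32.856
  No change, Surgery: 115×65/229 = 32.642
  No change, Medication: 115×16/229 = 8.035
  No change, Physiotherapy: 115×82/229 = 41.179
  No change, Watchful waiting: 115×66/229 = 33.144
Contributions (O − E)²/E:
  (41 − 32.358)²/32.358 = 2.3081
  (8 − 7.965)²/7.965 = 0.0002
  (38 − 40.821)²/40.821 = 0.1949
  (27 − 32.856)²/32.856 = 1.0437
  (24 − 32.642)²/32.642 = 2.2880
  (8 − 8.035)²/8.035 = 0.0002
  (44 − 41.179)²/41.179 = 0.1933
  (39 − 33.144)²/33.144 = 1.0347
χ² = 2.3081 + 0.0002 + 0.1949 + 1.0437 + 2.2880 + 0.0002 + 0.1933 + 1.0347 = 7.06
df = (2−1)(4−1) = 3. Since 7.06 < 7.815, fail to reject the null hypothesis of independence at α = 0.05.

7.06; fail to reject H₀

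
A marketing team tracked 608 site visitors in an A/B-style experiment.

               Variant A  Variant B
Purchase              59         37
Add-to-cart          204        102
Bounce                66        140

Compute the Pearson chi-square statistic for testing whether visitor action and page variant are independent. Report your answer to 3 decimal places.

61.931

Row totals: 96, 306, 206. Column totals: 329, 279. Grand total N = 608.
Expected counts (row total × column total / N):
  Purchase, Variant A: 96×329/608 = 51.947368
  Purchase, Variant B: 96×279/608 = 44.052632
  Add-to-cart, Variant A: 306×329/608 = 165.582237
  Add-to-cart, Variant B: 306×279/608 = 140.417763
  Bounce, Variant A: 206×329/608 = 111.470395
  Bounce, Variant B: 206×279/608 = 94.529605
Contributions (O − E)²/E:
  (59 − 51.947368)²/51.947368 = 0.9575
  (37 − 44.052632)²/44.052632 = 1.1291
  (204 − 165.582237)²/165.582237 = 8.9135
  (102 − 140.417763)²/140.417763 = 10.5110
  (66 − 111.470395)²/111.470395 = 18.5480
  (140 − 94.529605)²/94.529605 = 21.8721
χ² = 0.9575 + 1.1291 + 8.9135 + 10.5110 + 18.5480 + 21.8721 = 61.931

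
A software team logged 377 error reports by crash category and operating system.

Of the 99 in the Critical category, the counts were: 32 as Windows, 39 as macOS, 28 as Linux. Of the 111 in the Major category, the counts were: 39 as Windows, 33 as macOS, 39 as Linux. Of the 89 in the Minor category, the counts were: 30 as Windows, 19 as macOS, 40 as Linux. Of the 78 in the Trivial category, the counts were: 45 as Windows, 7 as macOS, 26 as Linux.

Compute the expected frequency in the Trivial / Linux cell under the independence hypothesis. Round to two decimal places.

27.52

Row total (Trivial) = 78; column total (Linux) = 133; grand total N = 377.
Expected count = (row total × column total) / N = 78 × 133 / 377 = 27.52.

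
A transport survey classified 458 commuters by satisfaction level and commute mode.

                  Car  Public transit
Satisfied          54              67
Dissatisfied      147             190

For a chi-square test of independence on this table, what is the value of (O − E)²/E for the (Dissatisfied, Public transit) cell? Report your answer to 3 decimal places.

0.004

Row total (Dissatisfied) = 337; column total (Public transit) = 257; N = 458.
Expected count E = 337 × 257 / 458 = 189.1026.
Contribution = (O − E)²/E = (190 − 189.1026)² / 189.1026 = 0.004.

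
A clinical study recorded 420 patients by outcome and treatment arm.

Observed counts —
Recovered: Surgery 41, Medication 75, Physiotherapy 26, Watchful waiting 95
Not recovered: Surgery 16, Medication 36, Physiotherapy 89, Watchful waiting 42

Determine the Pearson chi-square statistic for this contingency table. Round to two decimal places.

Row totals: 237, 183. Column totals: 57, 111, 115, 137. Grand total N = 420.
Expected counts (row total × column total / N):
  Recovered, Surgery: 237×57/420 = 32.164
  Recovered, Medication: 237×111/420 = 62.636
  Recovered, Physiotherapy: 237×115/420 = 64.893
  Recovered, Watchful waiting: 237×137/420 = 77.307
  Not recovered, Surgery: 183×57/420 = 24.836
  Not recovered, Medication: 183×111/420 = 48.364
  Not recovered, Physiotherapy: 183×115/420 = 50.107
  Not recovered, Watchful waiting: 183×137/420 = 59.693
Contributions (O − E)²/E:
  (41 − 32.164)²/32.164 = 2.4274
  (75 − 62.636)²/62.636 = 2.4406
  (26 − 64.893)²/64.893 = 23.3101
  (95 − 77.307)²/77.307 = 4.0493
  (16 − 24.836)²/24.836 = 3.1436
  (36 − 48.364)²/48.364 = 3.1608
  (89 − 50.107)²/50.107 = 30.1887
  (42 − 59.693)²/59.693 = 5.2442
χ² = 2.4274 + 2.4406 + 23.3101 + 4.0493 + 3.1436 + 3.1608 + 30.1887 + 5.2442 = 73.96

73.96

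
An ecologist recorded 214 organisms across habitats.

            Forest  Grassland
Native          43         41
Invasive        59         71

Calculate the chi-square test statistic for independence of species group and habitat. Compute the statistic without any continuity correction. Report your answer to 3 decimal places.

Row totals: 84, 130. Column totals: 102, 112. Grand total N = 214.
Expected counts (row total × column total / N):
  Native, Forest: 84×102/214 = 40.03738
  Native, Grassland: 84×112/214 = 43.96262
  Invasive, Forest: 130×102/214 = 61.96262
  Invasive, Grassland: 130×112/214 = 68.03738
Contributions (O − E)²/E:
  (43 − 40.03738)²/40.03738 = 0.2192
  (41 − 43.96262)²/43.96262 = 0.1996
  (59 − 61.96262)²/61.96262 = 0.1417
  (71 − 68.03738)²/68.03738 = 0.1290
χ² = 0.2192 + 0.1996 + 0.1417 + 0.1290 = 0.690

0.690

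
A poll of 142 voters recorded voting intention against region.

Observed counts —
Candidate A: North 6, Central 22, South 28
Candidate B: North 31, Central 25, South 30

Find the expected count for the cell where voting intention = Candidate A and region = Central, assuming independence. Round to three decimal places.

18.535

Row total (Candidate A) = 56; column total (Central) = 47; grand total N = 142.
Expected count = (row total × column total) / N = 56 × 47 / 142 = 18.535.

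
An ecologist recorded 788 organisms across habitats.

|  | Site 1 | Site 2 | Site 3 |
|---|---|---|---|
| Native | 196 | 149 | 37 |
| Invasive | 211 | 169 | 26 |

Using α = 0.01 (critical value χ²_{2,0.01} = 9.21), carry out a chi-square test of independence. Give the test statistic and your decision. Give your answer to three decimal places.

3.003; fail to reject H₀

Row totals: 382, 406. Column totals: 407, 318, 63. Grand total N = 788.
Expected counts (row total × column total / N):
  Native, Site 1: 382×407/788 = 197.3020
  Native, Site 2: 382×318/788 = 154.1574
  Native, Site 3: 382×63/788 = 30.5406
  Invasive, Site 1: 406×407/788 = 209.6980
  Invasive, Site 2: 406×318/788 = 163.8426
  Invasive, Site 3: 406×63/788 = 32.4594
Contributions (O − E)²/E:
  (196 − 197.3020)²/197.3020 = 0.0086
  (149 − 154.1574)²/154.1574 = 0.1725
  (37 − 30.5406)²/30.5406 = 1.3662
  (211 − 209.6980)²/209.6980 = 0.0081
  (169 − 163.8426)²/163.8426 = 0.1623
  (26 − 32.4594)²/32.4594 = 1.2854
χ² = 0.0086 + 0.1725 + 1.3662 + 0.0081 + 0.1623 + 1.2854 = 3.003
df = (2−1)(3−1) = 2. Since 3.003 < 9.21, fail to reject the null hypothesis of independence at α = 0.01.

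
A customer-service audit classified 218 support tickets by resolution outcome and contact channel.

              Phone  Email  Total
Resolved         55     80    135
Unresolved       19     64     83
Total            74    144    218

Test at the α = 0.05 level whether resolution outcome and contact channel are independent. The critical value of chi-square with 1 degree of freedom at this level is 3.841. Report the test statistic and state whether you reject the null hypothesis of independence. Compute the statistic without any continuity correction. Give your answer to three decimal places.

7.303; reject H₀

Grand total N = 218.
Expected counts (row total × column total / N):
  Resolved, Phone: 135×74/218 = 45.8257
  Resolved, Email: 135×144/218 = 89.1743
  Unresolved, Phone: 83×74/218 = 28.1743
  Unresolved, Email: 83×144/218 = 54.8257
Contributions (O − E)²/E:
  (55 − 45.8257)²/45.8257 = 1.8367
  (80 − 89.1743)²/89.1743 = 0.9439
  (19 − 28.1743)²/28.1743 = 2.9874
  (64 − 54.8257)²/54.8257 = 1.5352
χ² = 1.8367 + 0.9439 + 2.9874 + 1.5352 = 7.303
df = (2−1)(2−1) = 1. Since 7.303 > 3.841, reject the null hypothesis of independence at α = 0.05.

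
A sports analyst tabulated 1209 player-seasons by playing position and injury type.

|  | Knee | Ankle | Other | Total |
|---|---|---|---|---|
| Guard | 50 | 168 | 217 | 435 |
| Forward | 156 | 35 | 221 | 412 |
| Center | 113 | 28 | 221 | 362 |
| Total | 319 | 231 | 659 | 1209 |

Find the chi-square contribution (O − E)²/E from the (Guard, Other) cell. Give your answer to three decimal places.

1.705

Row total (Guard) = 435; column total (Other) = 659; N = 1209.
Expected count E = 435 × 659 / 1209 = 237.1092.
Contribution = (O − E)²/E = (217 − 237.1092)² / 237.1092 = 1.705.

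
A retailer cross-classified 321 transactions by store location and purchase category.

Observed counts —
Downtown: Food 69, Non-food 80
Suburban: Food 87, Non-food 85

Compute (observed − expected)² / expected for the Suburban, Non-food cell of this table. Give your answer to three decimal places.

Row total (Suburban) = 172; column total (Non-food) = 165; N = 321.
Expected count E = 172 × 165 / 321 = 88.4112.
Contribution = (O − E)²/E = (85 − 88.4112)² / 88.4112 = 0.132.

0.132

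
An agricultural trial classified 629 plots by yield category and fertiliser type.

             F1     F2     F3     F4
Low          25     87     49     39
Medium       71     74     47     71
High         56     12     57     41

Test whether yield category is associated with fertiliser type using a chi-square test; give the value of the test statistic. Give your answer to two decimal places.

Row totals: 200, 263, 166. Column totals: 152, 173, 153, 151. Grand total N = 629.
Expected counts (row total × column total / N):
  Low, F1: 200×152/629 = 48.331
  Low, F2: 200×173/629 = 55.008
  Low, F3: 200×153/629 = 48.649
  Low, F4: 200×151/629 = 48.013
  Medium, F1: 263×152/629 = 63.555
  Medium, F2: 263×173/629 = 72.335
  Medium, F3: 263×153/629 = 63.973
  Medium, F4: 263×151/629 = 63.137
  High, F1: 166×152/629 = 40.114
  High, F2: 166×173/629 = 45.657
  High, F3: 166×153/629 = 40.378
  High, F4: 166×151/629 = 39.851
Contributions (O − E)²/E:
  (25 − 48.331)²/48.331 = 11.2627
  (87 − 55.008)²/55.008 = 18.6062
  (49 − 48.649)²/48.649 = 0.0025
  (39 − 48.013)²/48.013 = 1.6919
  (71 − 63.555)²/63.555 = 0.8721
  (74 − 72.335)²/72.335 = 0.0383
  (47 − 63.973)²/63.973 = 4.5032
  (71 − 63.137)²/63.137 = 0.9792
  (56 − 40.114)²/40.114 = 6.2912
  (12 − 45.657)²/45.657 = 24.8110
  (57 − 40.378)²/40.378 = 6.8426
  (41 − 39.851)²/39.851 = 0.0331
χ² = 11.2627 + 18.6062 + 0.0025 + 1.6919 + 0.8721 + 0.0383 + 4.5032 + 0.9792 + 6.2912 + 24.8110 + 6.8426 + 0.0331 = 75.93

75.93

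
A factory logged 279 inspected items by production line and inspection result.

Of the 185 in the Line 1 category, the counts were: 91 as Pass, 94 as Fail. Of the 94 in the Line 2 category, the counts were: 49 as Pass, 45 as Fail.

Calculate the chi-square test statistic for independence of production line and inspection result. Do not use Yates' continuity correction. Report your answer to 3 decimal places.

0.215

Row totals: 185, 94. Column totals: 140, 139. Grand total N = 279.
Expected counts (row total × column total / N):
  Line 1, Pass: 185×140/279 = 92.8315
  Line 1, Fail: 185×139/279 = 92.1685
  Line 2, Pass: 94×140/279 = 47.1685
  Line 2, Fail: 94×139/279 = 46.8315
Contributions (O − E)²/E:
  (91 − 92.8315)²/92.8315 = 0.0361
  (94 − 92.1685)²/92.1685 = 0.0364
  (49 − 47.1685)²/47.1685 = 0.0711
  (45 − 46.8315)²/46.8315 = 0.0716
χ² = 0.0361 + 0.0364 + 0.0711 + 0.0716 = 0.215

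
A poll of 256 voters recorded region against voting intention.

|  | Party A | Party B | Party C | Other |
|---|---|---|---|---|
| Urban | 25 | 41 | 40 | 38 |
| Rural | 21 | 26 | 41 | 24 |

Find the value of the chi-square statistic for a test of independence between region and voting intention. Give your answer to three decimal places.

2.925

Row totals: 144, 112. Column totals: 46, 67, 81, 62. Grand total N = 256.
Expected counts (row total × column total / N):
  Urban, Party A: 144×46/256 = 25.8750
  Urban, Party B: 144×67/256 = 37.6875
  Urban, Party C: 144×81/256 = 45.5625
  Urban, Other: 144×62/256 = 34.8750
  Rural, Party A: 112×46/256 = 20.1250
  Rural, Party B: 112×67/256 = 29.3125
  Rural, Party C: 112×81/256 = 35.4375
  Rural, Other: 112×62/256 = 27.1250
Contributions (O − E)²/E:
  (25 − 25.8750)²/25.8750 = 0.0296
  (41 − 37.6875)²/37.6875 = 0.2911
  (40 − 45.5625)²/45.5625 = 0.6791
  (38 − 34.8750)²/34.8750 = 0.2800
  (21 − 20.1250)²/20.1250 = 0.0380
  (26 − 29.3125)²/29.3125 = 0.3743
  (41 − 35.4375)²/35.4375 = 0.8731
  (24 − 27.1250)²/27.1250 = 0.3600
χ² = 0.0296 + 0.2911 + 0.6791 + 0.2800 + 0.0380 + 0.3743 + 0.8731 + 0.3600 = 2.925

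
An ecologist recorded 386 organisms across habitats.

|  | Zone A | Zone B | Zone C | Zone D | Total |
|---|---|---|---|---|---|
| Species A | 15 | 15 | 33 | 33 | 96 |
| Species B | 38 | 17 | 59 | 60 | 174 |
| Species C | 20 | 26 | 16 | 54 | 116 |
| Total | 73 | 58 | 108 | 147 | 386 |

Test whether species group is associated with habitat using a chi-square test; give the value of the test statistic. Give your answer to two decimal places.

Grand total N = 386.
Expected counts (row total × column total / N):
  Species A, Zone A: 96×73/386 = 18.155
  Species A, Zone B: 96×58/386 = 14.425
  Species A, Zone C: 96×108/386 = 26.860
  Species A, Zone D: 96×147/386 = 36.560
  Species B, Zone A: 174×73/386 = 32.907
  Species B, Zone B: 174×58/386 = 26.145
  Species B, Zone C: 174×108/386 = 48.684
  Species B, Zone D: 174×147/386 = 66.264
  Species C, Zone A: 116×73/386 = 21.938
  Species C, Zone B: 116×58/386 = 17.430
  Species C, Zone C: 116×108/386 = 32.456
  Species C, Zone D: 116×147/386 = 44.176
Contributions (O − E)²/E:
  (15 − 18.155)²/18.155 = 0.5483
  (15 − 14.425)²/14.425 = 0.0229
  (33 − 26.860)²/26.860 = 1.4036
  (33 − 36.560)²/36.560 = 0.3467
  (38 − 32.907)²/32.907 = 0.7882
  (17 − 26.145)²/26.145 = 3.1987
  (59 − 48.684)²/48.684 = 2.1859
  (60 − 66.264)²/66.264 = 0.5921
  (20 − 21.938)²/21.938 = 0.1712
  (26 − 17.430)²/17.430 = 4.2137
  (16 − 32.456)²/32.456 = 8.3436
  (54 − 44.176)²/44.176 = 2.1847
χ² = 0.5483 + 0.0229 + 1.4036 + 0.3467 + 0.7882 + 3.1987 + 2.1859 + 0.5921 + 0.1712 + 4.2137 + 8.3436 + 2.1847 = 24.00

24.00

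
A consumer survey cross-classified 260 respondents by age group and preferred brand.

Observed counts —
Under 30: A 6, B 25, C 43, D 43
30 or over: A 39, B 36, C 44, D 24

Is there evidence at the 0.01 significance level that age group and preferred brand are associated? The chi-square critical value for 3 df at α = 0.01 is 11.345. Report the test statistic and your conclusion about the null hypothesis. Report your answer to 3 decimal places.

Row totals: 117, 143. Column totals: 45, 61, 87, 67. Grand total N = 260.
Expected counts (row total × column total / N):
  Under 30, A: 117×45/260 = 20.2500
  Under 30, B: 117×61/260 = 27.4500
  Under 30, C: 117×87/260 = 39.1500
  Under 30, D: 117×67/260 = 30.1500
  30 or over, A: 143×45/260 = 24.7500
  30 or over, B: 143×61/260 = 33.5500
  30 or over, C: 143×87/260 = 47.8500
  30 or over, D: 143×67/260 = 36.8500
Contributions (O − E)²/E:
  (6 − 20.2500)²/20.2500 = 10.0278
  (25 − 27.4500)²/27.4500 = 0.2187
  (43 − 39.1500)²/39.1500 = 0.3786
  (43 − 30.1500)²/30.1500 = 5.4767
  (39 − 24.7500)²/24.7500 = 8.2045
  (36 − 33.5500)²/33.5500 = 0.1789
  (44 − 47.8500)²/47.8500 = 0.3098
  (24 − 36.8500)²/36.8500 = 4.4809
χ² = 10.0278 + 0.2187 + 0.3786 + 5.4767 + 8.2045 + 0.1789 + 0.3098 + 4.4809 = 29.276
df = (2−1)(4−1) = 3. Since 29.276 > 11.345, reject the null hypothesis of independence at α = 0.01.

29.276; reject H₀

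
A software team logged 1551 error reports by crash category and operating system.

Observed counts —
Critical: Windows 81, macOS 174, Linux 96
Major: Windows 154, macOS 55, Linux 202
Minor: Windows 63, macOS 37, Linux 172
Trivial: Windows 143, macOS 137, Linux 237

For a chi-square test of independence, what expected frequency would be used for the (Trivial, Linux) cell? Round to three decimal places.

Row total (Trivial) = 517; column total (Linux) = 707; grand total N = 1551.
Expected count = (row total × column total) / N = 517 × 707 / 1551 = 235.667.

235.667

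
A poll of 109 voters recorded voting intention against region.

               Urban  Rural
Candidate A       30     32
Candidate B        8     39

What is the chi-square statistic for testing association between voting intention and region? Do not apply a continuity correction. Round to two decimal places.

11.58

Row totals: 62, 47. Column totals: 38, 71. Grand total N = 109.
Expected counts (row total × column total / N):
  Candidate A, Urban: 62×38/109 = 21.615
  Candidate A, Rural: 62×71/109 = 40.385
  Candidate B, Urban: 47×38/109 = 16.385
  Candidate B, Rural: 47×71/109 = 30.615
Contributions (O − E)²/E:
  (30 − 21.615)²/21.615 = 3.2528
  (32 − 40.385)²/40.385 = 1.7409
  (8 − 16.385)²/16.385 = 4.2910
  (39 − 30.615)²/30.615 = 2.2965
χ² = 3.2528 + 1.7409 + 4.2910 + 2.2965 = 11.58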